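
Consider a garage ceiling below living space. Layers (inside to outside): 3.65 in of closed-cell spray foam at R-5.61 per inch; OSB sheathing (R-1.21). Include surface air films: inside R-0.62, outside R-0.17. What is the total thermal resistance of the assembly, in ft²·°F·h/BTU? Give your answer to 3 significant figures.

22.5 ft²·°F·h/BTU

3.65 × 5.61 = 20.48
R_total = 0.62 + 20.48 + 1.21 + 0.17 = 22.48 ft²·°F·h/BTU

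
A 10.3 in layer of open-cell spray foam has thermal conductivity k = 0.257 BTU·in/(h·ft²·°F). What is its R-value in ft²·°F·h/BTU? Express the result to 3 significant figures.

40.1 ft²·°F·h/BTU

R = L/k = 10.3/0.257 = 40.08 ft²·°F·h/BTU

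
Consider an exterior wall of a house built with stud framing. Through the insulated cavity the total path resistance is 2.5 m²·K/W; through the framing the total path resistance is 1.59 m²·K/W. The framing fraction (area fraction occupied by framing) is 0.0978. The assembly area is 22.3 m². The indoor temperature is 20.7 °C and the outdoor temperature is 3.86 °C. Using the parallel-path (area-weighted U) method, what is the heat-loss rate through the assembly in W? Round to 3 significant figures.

U_eff = 0.9022/2.5 + 0.0978/1.59 = 0.3609 + 0.06151 = 0.4224
R_eff = 1/U_eff = 2.367 m²·K/W
Q = 22.3 × (20.7 − 3.86) / 2.367 = 158.6 W

159 W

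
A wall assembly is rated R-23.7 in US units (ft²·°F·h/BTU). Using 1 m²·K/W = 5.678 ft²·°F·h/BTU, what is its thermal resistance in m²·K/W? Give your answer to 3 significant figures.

4.17 m²·K/W

R_SI = 23.7/5.678 = 4.174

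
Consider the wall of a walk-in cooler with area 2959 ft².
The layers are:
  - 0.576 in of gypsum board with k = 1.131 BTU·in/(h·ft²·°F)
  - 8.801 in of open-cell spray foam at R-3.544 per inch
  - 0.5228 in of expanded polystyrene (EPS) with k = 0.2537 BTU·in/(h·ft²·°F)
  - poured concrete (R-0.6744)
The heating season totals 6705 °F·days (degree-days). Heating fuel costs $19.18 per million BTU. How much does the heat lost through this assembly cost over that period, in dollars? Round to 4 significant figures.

265.2 dollars

0.576/1.131 = 0.50928
8.801 × 3.544 = 31.191
0.5228/0.2537 = 2.0607
R_total = 0.50928 + 31.191 + 2.0607 + 0.6744 = 34.435 ft²·°F·h/BTU
E = A × HDD × 24 / R = 2959 × 6705 × 24 / 34.435 = 13828000 BTU
Cost = 13828000/10⁶ × 19.18 = $265.22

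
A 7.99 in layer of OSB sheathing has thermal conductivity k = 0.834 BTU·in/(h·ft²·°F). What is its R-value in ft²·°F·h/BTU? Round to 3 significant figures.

9.58 ft²·°F·h/BTU

R = L/k = 7.99/0.834 = 9.58 ft²·°F·h/BTU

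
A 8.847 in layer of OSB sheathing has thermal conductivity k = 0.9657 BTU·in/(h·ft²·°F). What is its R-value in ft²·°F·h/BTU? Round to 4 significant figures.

R = L/k = 8.847/0.9657 = 9.1612 ft²·°F·h/BTU

9.161 ft²·°F·h/BTU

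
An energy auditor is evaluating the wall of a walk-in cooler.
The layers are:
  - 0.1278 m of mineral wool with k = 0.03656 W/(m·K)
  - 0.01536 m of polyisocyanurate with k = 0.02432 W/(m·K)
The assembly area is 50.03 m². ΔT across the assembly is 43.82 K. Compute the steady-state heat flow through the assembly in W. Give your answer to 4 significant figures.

0.1278/0.03656 = 3.4956
0.01536/0.02432 = 0.63158
R_total = 3.4956 + 0.63158 = 4.1272 m²·K/W
Q = A·ΔT/R = 50.03 × 43.82 / 4.1272 = 531.19 W

531.2 W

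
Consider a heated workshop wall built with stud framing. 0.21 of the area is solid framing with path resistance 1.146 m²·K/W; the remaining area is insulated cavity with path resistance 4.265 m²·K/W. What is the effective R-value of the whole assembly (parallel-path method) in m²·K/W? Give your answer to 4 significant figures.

2.714 m²·K/W

U_eff = 0.79/4.265 + 0.21/1.146 = 0.18523 + 0.18325 = 0.36847
R_eff = 1/U_eff = 2.7139 m²·K/W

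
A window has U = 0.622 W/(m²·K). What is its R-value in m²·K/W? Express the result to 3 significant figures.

R = 1/U = 1/0.622 = 1.608

1.61 m²·K/W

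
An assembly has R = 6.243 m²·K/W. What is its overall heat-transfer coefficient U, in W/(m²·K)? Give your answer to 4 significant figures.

0.1602 W/(m²·K)

U = 1/R = 1/6.243 = 0.16018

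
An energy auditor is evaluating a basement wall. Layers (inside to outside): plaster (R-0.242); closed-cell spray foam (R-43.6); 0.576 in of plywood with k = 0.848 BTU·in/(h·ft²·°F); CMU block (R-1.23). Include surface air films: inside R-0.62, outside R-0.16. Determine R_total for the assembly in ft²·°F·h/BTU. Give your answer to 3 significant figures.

0.576/0.848 = 0.6792
R_total = 0.62 + 0.242 + 43.6 + 0.6792 + 1.23 + 0.16 = 46.53 ft²·°F·h/BTU

46.5 ft²·°F·h/BTU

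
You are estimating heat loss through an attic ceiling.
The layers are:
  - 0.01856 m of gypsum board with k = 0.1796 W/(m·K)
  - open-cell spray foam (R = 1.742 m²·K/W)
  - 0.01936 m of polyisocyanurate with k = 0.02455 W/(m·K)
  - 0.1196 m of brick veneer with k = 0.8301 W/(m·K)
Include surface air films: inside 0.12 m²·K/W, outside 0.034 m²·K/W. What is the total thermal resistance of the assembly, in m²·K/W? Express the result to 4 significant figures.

2.932 m²·K/W

0.01856/0.1796 = 0.10334
0.01936/0.02455 = 0.78859
0.1196/0.8301 = 0.14408
R_total = 0.12 + 0.10334 + 1.742 + 0.78859 + 0.14408 + 0.034 = 2.932 m²·K/W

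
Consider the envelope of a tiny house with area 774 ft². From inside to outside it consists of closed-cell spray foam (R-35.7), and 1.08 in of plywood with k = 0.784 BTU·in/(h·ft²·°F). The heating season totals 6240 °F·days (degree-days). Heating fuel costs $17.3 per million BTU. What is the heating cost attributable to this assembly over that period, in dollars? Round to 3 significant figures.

1.08/0.784 = 1.378
R_total = 35.7 + 1.378 = 37.08 ft²·°F·h/BTU
E = A × HDD × 24 / R = 774 × 6240 × 24 / 37.08 = 3126000 BTU
Cost = 3126000/10⁶ × 17.3 = $54.08

54.1 dollars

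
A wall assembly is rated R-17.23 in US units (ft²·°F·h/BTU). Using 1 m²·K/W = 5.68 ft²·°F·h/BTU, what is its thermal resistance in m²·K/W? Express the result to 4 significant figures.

R_SI = 17.23/5.68 = 3.0335

3.033 m²·K/W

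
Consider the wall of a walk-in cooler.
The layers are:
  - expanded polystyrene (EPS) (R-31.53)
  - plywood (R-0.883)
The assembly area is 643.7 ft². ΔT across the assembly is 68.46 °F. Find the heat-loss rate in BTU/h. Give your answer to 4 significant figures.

R_total = 31.53 + 0.883 = 32.413 ft²·°F·h/BTU
Q = A·ΔT/R = 643.7 × 68.46 / 32.413 = 1359.6 BTU/h

1360 BTU/h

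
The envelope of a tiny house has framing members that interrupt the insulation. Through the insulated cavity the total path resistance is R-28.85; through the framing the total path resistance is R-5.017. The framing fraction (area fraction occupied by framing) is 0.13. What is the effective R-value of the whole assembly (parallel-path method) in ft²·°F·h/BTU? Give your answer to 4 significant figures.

U_eff = 0.87/28.85 + 0.13/5.017 = 0.030156 + 0.025912 = 0.056068
R_eff = 1/U_eff = 17.836 ft²·°F·h/BTU

17.84 ft²·°F·h/BTU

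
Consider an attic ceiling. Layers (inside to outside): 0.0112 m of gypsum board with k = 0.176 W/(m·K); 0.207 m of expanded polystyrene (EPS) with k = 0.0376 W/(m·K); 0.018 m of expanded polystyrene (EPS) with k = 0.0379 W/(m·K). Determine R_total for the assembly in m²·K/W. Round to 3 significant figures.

0.0112/0.176 = 0.06364
0.207/0.0376 = 5.505
0.018/0.0379 = 0.4749
R_total = 0.06364 + 5.505 + 0.4749 = 6.044 m²·K/W

6.04 m²·K/W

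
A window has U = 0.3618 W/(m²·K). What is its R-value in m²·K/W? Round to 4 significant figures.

R = 1/U = 1/0.3618 = 2.764

2.764 m²·K/W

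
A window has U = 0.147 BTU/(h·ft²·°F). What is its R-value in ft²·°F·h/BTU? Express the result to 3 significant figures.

R = 1/U = 1/0.147 = 6.803

6.80 ft²·°F·h/BTU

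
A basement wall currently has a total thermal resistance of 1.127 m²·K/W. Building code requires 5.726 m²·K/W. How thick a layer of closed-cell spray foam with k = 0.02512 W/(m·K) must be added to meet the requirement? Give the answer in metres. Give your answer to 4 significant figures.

0.1155 m

ΔR = 5.726 − 1.127 = 4.599 m²·K/W
L = ΔR × k = 4.599 × 0.02512 = 0.11553 m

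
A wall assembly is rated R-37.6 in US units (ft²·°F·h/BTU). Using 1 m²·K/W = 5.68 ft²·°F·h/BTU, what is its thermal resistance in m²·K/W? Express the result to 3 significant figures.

6.62 m²·K/W

R_SI = 37.6/5.68 = 6.62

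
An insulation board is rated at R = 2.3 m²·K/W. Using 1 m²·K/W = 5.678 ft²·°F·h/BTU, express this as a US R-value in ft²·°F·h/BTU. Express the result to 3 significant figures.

13.1 ft²·°F·h/BTU

R_US = 2.3 × 5.678 = 13.06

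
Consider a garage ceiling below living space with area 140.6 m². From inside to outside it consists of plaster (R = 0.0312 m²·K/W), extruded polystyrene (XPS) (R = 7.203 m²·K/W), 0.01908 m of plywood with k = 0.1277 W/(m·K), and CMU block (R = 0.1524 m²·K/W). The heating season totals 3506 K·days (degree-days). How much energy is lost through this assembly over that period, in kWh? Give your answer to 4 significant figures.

1570 kWh

0.01908/0.1277 = 0.14941
R_total = 0.0312 + 7.203 + 0.14941 + 0.1524 = 7.536 m²·K/W
E = A × HDD × 24 / R / 1000 = 140.6 × 3506 × 24 / 7.536 / 1000 = 1569.9 kWh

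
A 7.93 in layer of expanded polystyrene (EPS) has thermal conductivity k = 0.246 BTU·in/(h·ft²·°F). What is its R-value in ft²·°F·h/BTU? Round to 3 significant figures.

32.2 ft²·°F·h/BTU

R = L/k = 7.93/0.246 = 32.24 ft²·°F·h/BTU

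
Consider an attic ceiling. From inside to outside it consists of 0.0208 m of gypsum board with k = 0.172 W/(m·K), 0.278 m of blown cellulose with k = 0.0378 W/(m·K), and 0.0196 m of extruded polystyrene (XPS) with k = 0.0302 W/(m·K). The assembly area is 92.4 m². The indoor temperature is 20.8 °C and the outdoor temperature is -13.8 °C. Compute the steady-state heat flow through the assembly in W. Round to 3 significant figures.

0.0208/0.172 = 0.1209
0.278/0.0378 = 7.354
0.0196/0.0302 = 0.649
R_total = 0.1209 + 7.354 + 0.649 = 8.124 m²·K/W
Q = A·ΔT/R = 92.4 × (20.8 − (-13.8)) / 8.124 = 393.5 W

394 W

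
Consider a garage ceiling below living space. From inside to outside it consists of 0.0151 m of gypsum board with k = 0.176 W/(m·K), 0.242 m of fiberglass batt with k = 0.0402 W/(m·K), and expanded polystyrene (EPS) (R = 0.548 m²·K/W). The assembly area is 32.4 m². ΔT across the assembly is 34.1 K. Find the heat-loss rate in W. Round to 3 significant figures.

166 W

0.0151/0.176 = 0.0858
0.242/0.0402 = 6.02
R_total = 0.0858 + 6.02 + 0.548 = 6.654 m²·K/W
Q = A·ΔT/R = 32.4 × 34.1 / 6.654 = 166 W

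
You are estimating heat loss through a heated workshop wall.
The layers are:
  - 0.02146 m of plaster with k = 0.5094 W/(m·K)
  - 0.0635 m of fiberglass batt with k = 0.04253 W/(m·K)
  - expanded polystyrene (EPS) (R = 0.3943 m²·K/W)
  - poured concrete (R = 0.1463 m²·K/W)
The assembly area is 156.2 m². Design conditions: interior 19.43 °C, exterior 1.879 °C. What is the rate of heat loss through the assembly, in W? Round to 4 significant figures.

0.02146/0.5094 = 0.042128
0.0635/0.04253 = 1.4931
R_total = 0.042128 + 1.4931 + 0.3943 + 0.1463 = 2.0758 m²·K/W
Q = A·ΔT/R = 156.2 × (19.43 − 1.879) / 2.0758 = 1320.7 W

1321 W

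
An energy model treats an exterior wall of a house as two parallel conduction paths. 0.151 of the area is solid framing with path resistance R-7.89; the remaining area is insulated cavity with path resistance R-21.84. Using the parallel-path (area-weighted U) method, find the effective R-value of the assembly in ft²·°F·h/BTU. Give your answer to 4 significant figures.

17.24 ft²·°F·h/BTU

U_eff = 0.849/21.84 + 0.151/7.89 = 0.038874 + 0.019138 = 0.058012
R_eff = 1/U_eff = 17.238 ft²·°F·h/BTU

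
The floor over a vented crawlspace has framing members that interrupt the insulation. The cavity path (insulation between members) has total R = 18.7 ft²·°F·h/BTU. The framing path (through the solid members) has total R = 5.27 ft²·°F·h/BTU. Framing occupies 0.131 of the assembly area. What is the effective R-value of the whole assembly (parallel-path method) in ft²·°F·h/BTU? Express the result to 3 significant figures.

14.0 ft²·°F·h/BTU

U_eff = 0.869/18.7 + 0.131/5.27 = 0.04647 + 0.02486 = 0.07133
R_eff = 1/U_eff = 14.02 ft²·°F·h/BTU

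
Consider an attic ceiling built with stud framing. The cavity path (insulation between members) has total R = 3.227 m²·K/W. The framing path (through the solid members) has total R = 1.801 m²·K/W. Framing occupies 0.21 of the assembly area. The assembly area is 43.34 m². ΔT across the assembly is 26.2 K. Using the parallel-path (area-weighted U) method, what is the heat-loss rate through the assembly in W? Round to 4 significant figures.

410.4 W

U_eff = 0.79/3.227 + 0.21/1.801 = 0.24481 + 0.1166 = 0.36141
R_eff = 1/U_eff = 2.7669 m²·K/W
Q = 43.34 × 26.2 / 2.7669 = 410.39 W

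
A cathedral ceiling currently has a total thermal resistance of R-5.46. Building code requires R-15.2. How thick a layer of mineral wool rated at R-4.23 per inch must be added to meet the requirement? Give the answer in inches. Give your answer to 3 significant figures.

2.30 in

ΔR = 15.2 − 5.46 = 9.74 ft²·°F·h/BTU
L = ΔR / (R/in) = 9.74/4.23 = 2.303 in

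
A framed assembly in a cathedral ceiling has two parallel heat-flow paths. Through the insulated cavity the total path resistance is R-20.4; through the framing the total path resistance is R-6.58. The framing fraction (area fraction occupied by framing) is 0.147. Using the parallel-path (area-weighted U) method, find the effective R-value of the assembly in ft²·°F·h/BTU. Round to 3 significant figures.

U_eff = 0.853/20.4 + 0.147/6.58 = 0.04181 + 0.02234 = 0.06415
R_eff = 1/U_eff = 15.59 ft²·°F·h/BTU

15.6 ft²·°F·h/BTU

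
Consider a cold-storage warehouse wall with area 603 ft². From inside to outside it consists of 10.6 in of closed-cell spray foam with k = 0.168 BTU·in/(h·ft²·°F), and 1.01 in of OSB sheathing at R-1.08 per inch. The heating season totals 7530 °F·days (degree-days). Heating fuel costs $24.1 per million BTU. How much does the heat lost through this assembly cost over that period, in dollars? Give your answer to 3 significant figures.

40.9 dollars

10.6/0.168 = 63.1
1.01 × 1.08 = 1.091
R_total = 63.1 + 1.091 = 64.19 ft²·°F·h/BTU
E = A × HDD × 24 / R = 603 × 7530 × 24 / 64.19 = 1698000 BTU
Cost = 1698000/10⁶ × 24.1 = $40.92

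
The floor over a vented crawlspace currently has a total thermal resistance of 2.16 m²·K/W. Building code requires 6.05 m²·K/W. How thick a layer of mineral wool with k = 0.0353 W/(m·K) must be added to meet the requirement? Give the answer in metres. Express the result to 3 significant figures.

0.137 m

ΔR = 6.05 − 2.16 = 3.89 m²·K/W
L = ΔR × k = 3.89 × 0.0353 = 0.1373 m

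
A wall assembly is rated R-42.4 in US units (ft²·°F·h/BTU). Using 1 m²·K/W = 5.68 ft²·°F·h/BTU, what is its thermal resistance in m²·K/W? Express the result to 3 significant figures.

7.46 m²·K/W

R_SI = 42.4/5.68 = 7.465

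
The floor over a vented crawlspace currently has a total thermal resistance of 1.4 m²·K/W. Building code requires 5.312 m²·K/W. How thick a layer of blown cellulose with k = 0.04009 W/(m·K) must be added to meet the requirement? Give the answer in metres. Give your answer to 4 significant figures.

ΔR = 5.312 − 1.4 = 3.912 m²·K/W
L = ΔR × k = 3.912 × 0.04009 = 0.15683 m

0.1568 m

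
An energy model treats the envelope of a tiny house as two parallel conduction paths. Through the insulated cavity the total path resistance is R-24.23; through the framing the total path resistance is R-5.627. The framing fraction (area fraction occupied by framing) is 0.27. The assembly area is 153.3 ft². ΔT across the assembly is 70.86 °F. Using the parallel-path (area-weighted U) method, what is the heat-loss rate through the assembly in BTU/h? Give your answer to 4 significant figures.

848.5 BTU/h

U_eff = 0.73/24.23 + 0.27/5.627 = 0.030128 + 0.047983 = 0.078111
R_eff = 1/U_eff = 12.802 ft²·°F·h/BTU
Q = 153.3 × 70.86 / 12.802 = 848.51 BTU/h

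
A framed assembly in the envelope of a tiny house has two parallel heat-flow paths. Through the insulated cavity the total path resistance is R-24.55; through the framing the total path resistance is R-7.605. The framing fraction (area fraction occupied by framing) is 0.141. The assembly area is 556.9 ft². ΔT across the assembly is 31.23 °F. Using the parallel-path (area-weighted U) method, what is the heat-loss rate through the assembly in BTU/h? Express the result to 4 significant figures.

U_eff = 0.859/24.55 + 0.141/7.605 = 0.03499 + 0.01854 = 0.05353
R_eff = 1/U_eff = 18.681 ft²·°F·h/BTU
Q = 556.9 × 31.23 / 18.681 = 931 BTU/h

931.0 BTU/h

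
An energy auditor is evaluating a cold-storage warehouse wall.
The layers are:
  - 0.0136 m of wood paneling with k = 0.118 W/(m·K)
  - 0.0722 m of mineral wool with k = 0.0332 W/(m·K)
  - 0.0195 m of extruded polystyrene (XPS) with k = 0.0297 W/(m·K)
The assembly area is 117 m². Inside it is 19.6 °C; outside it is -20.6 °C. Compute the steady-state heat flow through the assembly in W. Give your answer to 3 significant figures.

0.0136/0.118 = 0.1153
0.0722/0.0332 = 2.175
0.0195/0.0297 = 0.6566
R_total = 0.1153 + 2.175 + 0.6566 = 2.947 m²·K/W
Q = A·ΔT/R = 117 × (19.6 − (-20.6)) / 2.947 = 1596 W

1600 W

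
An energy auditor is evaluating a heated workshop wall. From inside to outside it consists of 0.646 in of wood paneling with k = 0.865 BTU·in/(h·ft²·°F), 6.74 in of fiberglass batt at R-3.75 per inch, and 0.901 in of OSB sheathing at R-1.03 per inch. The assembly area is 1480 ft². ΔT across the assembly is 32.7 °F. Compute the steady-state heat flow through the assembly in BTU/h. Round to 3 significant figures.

1800 BTU/h

0.646/0.865 = 0.7468
6.74 × 3.75 = 25.28
0.901 × 1.03 = 0.928
R_total = 0.7468 + 25.28 + 0.928 = 26.95 ft²·°F·h/BTU
Q = A·ΔT/R = 1480 × 32.7 / 26.95 = 1796 BTU/h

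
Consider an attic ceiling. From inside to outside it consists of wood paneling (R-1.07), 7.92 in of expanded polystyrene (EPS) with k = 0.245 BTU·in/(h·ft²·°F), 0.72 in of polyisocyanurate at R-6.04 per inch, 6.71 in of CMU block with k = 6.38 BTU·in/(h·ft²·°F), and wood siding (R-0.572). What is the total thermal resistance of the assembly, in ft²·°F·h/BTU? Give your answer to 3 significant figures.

39.4 ft²·°F·h/BTU

7.92/0.245 = 32.33
0.72 × 6.04 = 4.349
6.71/6.38 = 1.052
R_total = 1.07 + 32.33 + 4.349 + 1.052 + 0.572 = 39.37 ft²·°F·h/BTU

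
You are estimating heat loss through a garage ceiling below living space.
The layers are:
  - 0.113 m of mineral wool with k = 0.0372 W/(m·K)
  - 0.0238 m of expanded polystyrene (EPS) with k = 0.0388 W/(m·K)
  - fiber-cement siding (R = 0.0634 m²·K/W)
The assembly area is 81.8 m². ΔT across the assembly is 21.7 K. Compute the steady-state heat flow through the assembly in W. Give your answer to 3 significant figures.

478 W

0.113/0.0372 = 3.038
0.0238/0.0388 = 0.6134
R_total = 3.038 + 0.6134 + 0.0634 = 3.714 m²·K/W
Q = A·ΔT/R = 81.8 × 21.7 / 3.714 = 477.9 W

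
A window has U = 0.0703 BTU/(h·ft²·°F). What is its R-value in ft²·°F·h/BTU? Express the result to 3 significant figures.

R = 1/U = 1/0.0703 = 14.22

14.2 ft²·°F·h/BTU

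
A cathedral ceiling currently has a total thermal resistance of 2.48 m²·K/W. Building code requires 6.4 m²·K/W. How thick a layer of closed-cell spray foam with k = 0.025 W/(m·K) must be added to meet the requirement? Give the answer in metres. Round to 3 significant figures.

ΔR = 6.4 − 2.48 = 3.92 m²·K/W
L = ΔR × k = 3.92 × 0.025 = 0.098 m

0.0980 m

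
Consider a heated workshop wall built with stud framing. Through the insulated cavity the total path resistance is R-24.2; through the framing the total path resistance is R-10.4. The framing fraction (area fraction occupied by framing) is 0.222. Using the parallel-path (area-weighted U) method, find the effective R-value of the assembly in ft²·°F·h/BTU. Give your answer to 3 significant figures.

U_eff = 0.778/24.2 + 0.222/10.4 = 0.03215 + 0.02135 = 0.05349
R_eff = 1/U_eff = 18.69 ft²·°F·h/BTU

18.7 ft²·°F·h/BTU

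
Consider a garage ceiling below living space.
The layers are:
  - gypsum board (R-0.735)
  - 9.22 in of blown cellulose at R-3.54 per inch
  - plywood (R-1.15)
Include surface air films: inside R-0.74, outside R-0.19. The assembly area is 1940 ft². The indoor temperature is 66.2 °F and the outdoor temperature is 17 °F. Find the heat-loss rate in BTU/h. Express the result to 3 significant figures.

2690 BTU/h

9.22 × 3.54 = 32.64
R_total = 0.74 + 0.735 + 32.64 + 1.15 + 0.19 = 35.45 ft²·°F·h/BTU
Q = A·ΔT/R = 1940 × (66.2 − 17) / 35.45 = 2692 BTU/h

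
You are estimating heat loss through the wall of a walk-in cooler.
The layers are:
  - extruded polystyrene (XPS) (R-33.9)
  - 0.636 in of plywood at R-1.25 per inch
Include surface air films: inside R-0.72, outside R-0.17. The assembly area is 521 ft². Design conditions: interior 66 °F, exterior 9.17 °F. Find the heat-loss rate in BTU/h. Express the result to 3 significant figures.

832 BTU/h

0.636 × 1.25 = 0.795
R_total = 0.72 + 33.9 + 0.795 + 0.17 = 35.59 ft²·°F·h/BTU
Q = A·ΔT/R = 521 × (66 − 9.17) / 35.59 = 832 BTU/h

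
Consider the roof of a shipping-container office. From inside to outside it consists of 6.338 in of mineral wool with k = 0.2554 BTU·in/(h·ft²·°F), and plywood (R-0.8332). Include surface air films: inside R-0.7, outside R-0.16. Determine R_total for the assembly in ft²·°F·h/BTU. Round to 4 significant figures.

6.338/0.2554 = 24.816
R_total = 0.7 + 24.816 + 0.8332 + 0.16 = 26.509 ft²·°F·h/BTU

26.51 ft²·°F·h/BTU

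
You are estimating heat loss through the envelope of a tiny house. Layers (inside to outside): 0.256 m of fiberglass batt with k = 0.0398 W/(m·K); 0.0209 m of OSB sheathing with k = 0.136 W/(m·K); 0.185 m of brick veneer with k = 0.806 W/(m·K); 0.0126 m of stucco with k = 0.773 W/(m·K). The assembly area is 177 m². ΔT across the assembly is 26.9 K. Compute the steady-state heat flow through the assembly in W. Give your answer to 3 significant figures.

697 W

0.256/0.0398 = 6.432
0.0209/0.136 = 0.1537
0.185/0.806 = 0.2295
0.0126/0.773 = 0.0163
R_total = 6.432 + 0.1537 + 0.2295 + 0.0163 = 6.832 m²·K/W
Q = A·ΔT/R = 177 × 26.9 / 6.832 = 696.9 W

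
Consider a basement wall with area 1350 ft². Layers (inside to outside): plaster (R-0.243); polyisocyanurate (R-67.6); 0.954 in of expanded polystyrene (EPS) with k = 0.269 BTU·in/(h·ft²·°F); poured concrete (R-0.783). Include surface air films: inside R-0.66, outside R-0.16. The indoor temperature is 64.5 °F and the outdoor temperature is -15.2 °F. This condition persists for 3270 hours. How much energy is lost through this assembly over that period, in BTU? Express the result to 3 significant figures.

4820000 BTU

0.954/0.269 = 3.546
R_total = 0.66 + 0.243 + 67.6 + 3.546 + 0.783 + 0.16 = 72.99 ft²·°F·h/BTU
Q = 1350 × (64.5 − (-15.2)) / 72.99 = 1474 BTU/h
E = 1474 × 3270 = 4820000 BTU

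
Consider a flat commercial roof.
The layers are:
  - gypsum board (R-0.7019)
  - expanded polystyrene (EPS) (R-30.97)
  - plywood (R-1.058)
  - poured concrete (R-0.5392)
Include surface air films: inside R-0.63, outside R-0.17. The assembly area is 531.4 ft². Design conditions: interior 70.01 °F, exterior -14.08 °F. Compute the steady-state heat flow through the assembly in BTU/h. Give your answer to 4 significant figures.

1312 BTU/h

R_total = 0.63 + 0.7019 + 30.97 + 1.058 + 0.5392 + 0.17 = 34.069 ft²·°F·h/BTU
Q = A·ΔT/R = 531.4 × (70.01 − (-14.08)) / 34.069 = 1311.6 BTU/h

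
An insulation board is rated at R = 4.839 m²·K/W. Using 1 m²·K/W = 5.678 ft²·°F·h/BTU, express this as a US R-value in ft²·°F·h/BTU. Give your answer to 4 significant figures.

R_US = 4.839 × 5.678 = 27.476

27.48 ft²·°F·h/BTU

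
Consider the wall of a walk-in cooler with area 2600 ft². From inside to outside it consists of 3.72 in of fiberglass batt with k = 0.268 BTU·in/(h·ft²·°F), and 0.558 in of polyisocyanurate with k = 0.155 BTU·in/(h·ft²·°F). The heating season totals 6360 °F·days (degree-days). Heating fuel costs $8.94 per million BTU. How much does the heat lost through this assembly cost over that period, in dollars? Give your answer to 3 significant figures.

3.72/0.268 = 13.88
0.558/0.155 = 3.6
R_total = 13.88 + 3.6 = 17.48 ft²·°F·h/BTU
E = A × HDD × 24 / R = 2600 × 6360 × 24 / 17.48 = 22700000 BTU
Cost = 22700000/10⁶ × 8.94 = $203

203 dollars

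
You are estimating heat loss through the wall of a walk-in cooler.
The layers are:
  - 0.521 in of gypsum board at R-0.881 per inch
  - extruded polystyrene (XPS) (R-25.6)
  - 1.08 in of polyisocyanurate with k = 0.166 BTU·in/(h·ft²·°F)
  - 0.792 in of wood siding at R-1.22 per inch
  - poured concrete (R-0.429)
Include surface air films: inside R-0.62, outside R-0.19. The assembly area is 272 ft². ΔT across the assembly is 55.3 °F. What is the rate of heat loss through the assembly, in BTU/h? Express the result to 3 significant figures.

0.521 × 0.881 = 0.459
1.08/0.166 = 6.506
0.792 × 1.22 = 0.9662
R_total = 0.62 + 0.459 + 25.6 + 6.506 + 0.9662 + 0.429 + 0.19 = 34.77 ft²·°F·h/BTU
Q = A·ΔT/R = 272 × 55.3 / 34.77 = 432.6 BTU/h

433 BTU/h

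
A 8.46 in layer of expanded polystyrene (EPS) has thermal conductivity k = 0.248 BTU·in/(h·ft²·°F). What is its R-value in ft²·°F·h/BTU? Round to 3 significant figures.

34.1 ft²·°F·h/BTU

R = L/k = 8.46/0.248 = 34.11 ft²·°F·h/BTU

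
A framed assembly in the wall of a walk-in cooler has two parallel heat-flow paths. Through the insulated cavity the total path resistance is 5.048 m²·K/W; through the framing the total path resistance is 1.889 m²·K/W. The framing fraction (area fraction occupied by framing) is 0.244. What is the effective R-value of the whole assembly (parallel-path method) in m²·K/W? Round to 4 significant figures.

3.585 m²·K/W

U_eff = 0.756/5.048 + 0.244/1.889 = 0.14976 + 0.12917 = 0.27893
R_eff = 1/U_eff = 3.5851 m²·K/W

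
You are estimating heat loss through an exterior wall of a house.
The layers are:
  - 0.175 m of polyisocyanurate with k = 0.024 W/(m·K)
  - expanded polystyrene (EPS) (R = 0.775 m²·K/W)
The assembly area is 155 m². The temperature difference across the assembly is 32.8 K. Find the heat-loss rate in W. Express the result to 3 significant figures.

630 W

0.175/0.024 = 7.292
R_total = 7.292 + 0.775 = 8.067 m²·K/W
Q = A·ΔT/R = 155 × 32.8 / 8.067 = 630.2 W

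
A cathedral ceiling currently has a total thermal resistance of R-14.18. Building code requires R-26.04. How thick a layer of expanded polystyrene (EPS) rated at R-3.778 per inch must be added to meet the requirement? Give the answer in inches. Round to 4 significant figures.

ΔR = 26.04 − 14.18 = 11.86 ft²·°F·h/BTU
L = ΔR / (R/in) = 11.86/3.778 = 3.1392 in

3.139 in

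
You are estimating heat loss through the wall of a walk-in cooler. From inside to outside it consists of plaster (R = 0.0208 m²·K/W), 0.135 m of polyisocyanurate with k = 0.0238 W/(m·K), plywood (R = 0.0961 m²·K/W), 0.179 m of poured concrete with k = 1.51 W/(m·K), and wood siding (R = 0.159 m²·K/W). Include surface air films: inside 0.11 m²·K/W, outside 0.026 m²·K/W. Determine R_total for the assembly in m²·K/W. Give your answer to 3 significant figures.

6.20 m²·K/W

0.135/0.0238 = 5.672
0.179/1.51 = 0.1185
R_total = 0.11 + 0.0208 + 5.672 + 0.0961 + 0.1185 + 0.159 + 0.026 = 6.203 m²·K/W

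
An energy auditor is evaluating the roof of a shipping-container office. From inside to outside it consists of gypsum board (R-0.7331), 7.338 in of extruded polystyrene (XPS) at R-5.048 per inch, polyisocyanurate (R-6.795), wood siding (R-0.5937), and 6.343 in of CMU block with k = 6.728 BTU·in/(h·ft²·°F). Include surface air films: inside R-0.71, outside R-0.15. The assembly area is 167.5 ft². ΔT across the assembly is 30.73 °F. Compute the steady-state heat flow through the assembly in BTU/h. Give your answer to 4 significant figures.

7.338 × 5.048 = 37.042
6.343/6.728 = 0.94278
R_total = 0.71 + 0.7331 + 37.042 + 6.795 + 0.5937 + 0.94278 + 0.15 = 46.967 ft²·°F·h/BTU
Q = A·ΔT/R = 167.5 × 30.73 / 46.967 = 109.59 BTU/h

109.6 BTU/h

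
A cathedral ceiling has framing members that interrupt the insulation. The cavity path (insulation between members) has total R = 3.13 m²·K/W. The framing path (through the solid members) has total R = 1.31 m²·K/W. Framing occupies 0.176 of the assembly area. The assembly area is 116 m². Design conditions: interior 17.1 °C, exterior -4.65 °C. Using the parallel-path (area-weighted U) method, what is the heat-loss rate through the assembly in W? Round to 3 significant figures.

U_eff = 0.824/3.13 + 0.176/1.31 = 0.2633 + 0.1344 = 0.3976
R_eff = 1/U_eff = 2.515 m²·K/W
Q = 116 × (17.1 − (-4.65)) / 2.515 = 1003 W

1000 W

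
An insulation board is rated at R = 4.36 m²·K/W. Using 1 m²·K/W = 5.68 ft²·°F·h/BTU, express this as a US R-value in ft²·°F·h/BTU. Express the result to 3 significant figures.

R_US = 4.36 × 5.68 = 24.76

24.8 ft²·°F·h/BTU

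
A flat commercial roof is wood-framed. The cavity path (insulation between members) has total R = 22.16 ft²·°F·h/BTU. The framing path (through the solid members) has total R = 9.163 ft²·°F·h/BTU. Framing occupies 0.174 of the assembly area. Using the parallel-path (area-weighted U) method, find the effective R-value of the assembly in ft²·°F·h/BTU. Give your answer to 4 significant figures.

U_eff = 0.826/22.16 + 0.174/9.163 = 0.037274 + 0.018989 = 0.056264
R_eff = 1/U_eff = 17.773 ft²·°F·h/BTU

17.77 ft²·°F·h/BTU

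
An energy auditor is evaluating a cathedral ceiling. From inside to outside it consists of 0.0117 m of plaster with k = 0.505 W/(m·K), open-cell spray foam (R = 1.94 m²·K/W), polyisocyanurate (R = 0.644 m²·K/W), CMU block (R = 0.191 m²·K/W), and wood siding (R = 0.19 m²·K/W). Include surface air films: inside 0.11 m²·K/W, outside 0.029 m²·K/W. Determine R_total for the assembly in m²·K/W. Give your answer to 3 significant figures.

0.0117/0.505 = 0.02317
R_total = 0.11 + 0.02317 + 1.94 + 0.644 + 0.191 + 0.19 + 0.029 = 3.127 m²·K/W

3.13 m²·K/W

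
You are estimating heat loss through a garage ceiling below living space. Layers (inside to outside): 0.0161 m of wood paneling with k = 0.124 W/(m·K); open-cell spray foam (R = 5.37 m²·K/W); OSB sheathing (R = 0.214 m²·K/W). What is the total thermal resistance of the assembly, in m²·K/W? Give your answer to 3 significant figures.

0.0161/0.124 = 0.1298
R_total = 0.1298 + 5.37 + 0.214 = 5.714 m²·K/W

5.71 m²·K/W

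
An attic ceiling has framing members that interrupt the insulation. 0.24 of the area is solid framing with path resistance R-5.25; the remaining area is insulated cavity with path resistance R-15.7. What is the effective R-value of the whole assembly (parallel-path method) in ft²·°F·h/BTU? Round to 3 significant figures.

10.6 ft²·°F·h/BTU

U_eff = 0.76/15.7 + 0.24/5.25 = 0.04841 + 0.04571 = 0.09412
R_eff = 1/U_eff = 10.62 ft²·°F·h/BTU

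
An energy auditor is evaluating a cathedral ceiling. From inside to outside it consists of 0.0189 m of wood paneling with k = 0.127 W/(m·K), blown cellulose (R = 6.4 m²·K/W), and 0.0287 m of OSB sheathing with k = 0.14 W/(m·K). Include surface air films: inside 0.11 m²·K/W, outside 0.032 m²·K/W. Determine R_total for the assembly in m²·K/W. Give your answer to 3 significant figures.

0.0189/0.127 = 0.1488
0.0287/0.14 = 0.205
R_total = 0.11 + 0.1488 + 6.4 + 0.205 + 0.032 = 6.896 m²·K/W

6.90 m²·K/W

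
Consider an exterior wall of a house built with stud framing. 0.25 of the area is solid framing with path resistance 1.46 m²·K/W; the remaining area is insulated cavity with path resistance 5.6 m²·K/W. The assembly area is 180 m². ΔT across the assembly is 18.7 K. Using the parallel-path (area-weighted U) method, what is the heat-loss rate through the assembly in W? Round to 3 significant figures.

U_eff = 0.75/5.6 + 0.25/1.46 = 0.1339 + 0.1712 = 0.3052
R_eff = 1/U_eff = 3.277 m²·K/W
Q = 180 × 18.7 / 3.277 = 1027 W

1030 W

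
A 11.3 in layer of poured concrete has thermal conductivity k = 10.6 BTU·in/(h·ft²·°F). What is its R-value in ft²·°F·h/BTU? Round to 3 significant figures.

1.07 ft²·°F·h/BTU

R = L/k = 11.3/10.6 = 1.066 ft²·°F·h/BTU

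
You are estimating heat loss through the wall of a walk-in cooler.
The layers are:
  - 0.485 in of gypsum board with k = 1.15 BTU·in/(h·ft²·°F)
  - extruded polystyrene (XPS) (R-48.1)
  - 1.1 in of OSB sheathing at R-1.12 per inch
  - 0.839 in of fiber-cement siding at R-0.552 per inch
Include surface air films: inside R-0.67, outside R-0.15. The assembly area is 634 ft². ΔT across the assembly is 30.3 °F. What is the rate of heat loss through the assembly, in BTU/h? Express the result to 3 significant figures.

0.485/1.15 = 0.4217
1.1 × 1.12 = 1.232
0.839 × 0.552 = 0.4631
R_total = 0.67 + 0.4217 + 48.1 + 1.232 + 0.4631 + 0.15 = 51.04 ft²·°F·h/BTU
Q = A·ΔT/R = 634 × 30.3 / 51.04 = 376.4 BTU/h

376 BTU/h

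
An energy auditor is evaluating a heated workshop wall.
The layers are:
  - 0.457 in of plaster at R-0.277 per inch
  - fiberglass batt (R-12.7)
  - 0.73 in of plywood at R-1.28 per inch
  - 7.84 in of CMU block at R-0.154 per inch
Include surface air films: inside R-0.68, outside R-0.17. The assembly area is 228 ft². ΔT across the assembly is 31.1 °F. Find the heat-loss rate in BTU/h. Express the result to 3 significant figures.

448 BTU/h

0.457 × 0.277 = 0.1266
0.73 × 1.28 = 0.9344
7.84 × 0.154 = 1.207
R_total = 0.68 + 0.1266 + 12.7 + 0.9344 + 1.207 + 0.17 = 15.82 ft²·°F·h/BTU
Q = A·ΔT/R = 228 × 31.1 / 15.82 = 448.3 BTU/h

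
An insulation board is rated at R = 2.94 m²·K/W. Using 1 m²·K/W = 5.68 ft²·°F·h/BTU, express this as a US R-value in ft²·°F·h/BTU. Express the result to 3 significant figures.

R_US = 2.94 × 5.68 = 16.7

16.7 ft²·°F·h/BTU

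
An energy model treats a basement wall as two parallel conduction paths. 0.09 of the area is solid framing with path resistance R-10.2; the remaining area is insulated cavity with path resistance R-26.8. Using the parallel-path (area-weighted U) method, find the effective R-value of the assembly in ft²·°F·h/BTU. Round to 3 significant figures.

23.4 ft²·°F·h/BTU

U_eff = 0.91/26.8 + 0.09/10.2 = 0.03396 + 0.008824 = 0.04278
R_eff = 1/U_eff = 23.38 ft²·°F·h/BTU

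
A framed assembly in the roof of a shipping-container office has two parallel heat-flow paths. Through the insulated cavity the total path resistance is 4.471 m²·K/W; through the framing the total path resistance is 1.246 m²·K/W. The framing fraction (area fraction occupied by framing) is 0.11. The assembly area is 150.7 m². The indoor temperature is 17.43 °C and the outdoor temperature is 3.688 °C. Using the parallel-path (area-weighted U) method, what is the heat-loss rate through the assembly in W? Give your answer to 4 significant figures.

U_eff = 0.89/4.471 + 0.11/1.246 = 0.19906 + 0.088283 = 0.28734
R_eff = 1/U_eff = 3.4802 m²·K/W
Q = 150.7 × (17.43 − 3.688) / 3.4802 = 595.06 W

595.1 W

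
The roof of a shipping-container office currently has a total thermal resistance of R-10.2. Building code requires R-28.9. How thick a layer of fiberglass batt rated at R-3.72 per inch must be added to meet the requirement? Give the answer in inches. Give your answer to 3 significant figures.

5.03 in

ΔR = 28.9 − 10.2 = 18.7 ft²·°F·h/BTU
L = ΔR / (R/in) = 18.7/3.72 = 5.027 in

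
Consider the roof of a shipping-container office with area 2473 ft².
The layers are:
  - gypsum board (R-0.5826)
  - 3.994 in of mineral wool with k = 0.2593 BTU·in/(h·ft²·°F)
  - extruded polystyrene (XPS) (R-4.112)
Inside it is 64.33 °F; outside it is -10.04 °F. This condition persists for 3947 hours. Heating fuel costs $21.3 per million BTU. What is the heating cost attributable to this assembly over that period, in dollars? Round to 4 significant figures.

769.4 dollars

3.994/0.2593 = 15.403
R_total = 0.5826 + 15.403 + 4.112 = 20.098 ft²·°F·h/BTU
Q = 2473 × (64.33 − (-10.04)) / 20.098 = 9151.2 BTU/h
E = 9151.2 × 3947 = 36120000 BTU
Cost = 36120000/10⁶ × 21.3 = $769.35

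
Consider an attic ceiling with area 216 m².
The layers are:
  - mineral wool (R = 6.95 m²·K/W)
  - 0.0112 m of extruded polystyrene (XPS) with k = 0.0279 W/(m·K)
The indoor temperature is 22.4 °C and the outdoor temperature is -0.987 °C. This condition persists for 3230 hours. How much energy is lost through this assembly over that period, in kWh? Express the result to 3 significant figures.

2220 kWh

0.0112/0.0279 = 0.4014
R_total = 6.95 + 0.4014 = 7.351 m²·K/W
Q = 216 × (22.4 − (-0.987)) / 7.351 = 687.2 W
E = 687.2 W × 3230 h / 1000 = 2220 kWh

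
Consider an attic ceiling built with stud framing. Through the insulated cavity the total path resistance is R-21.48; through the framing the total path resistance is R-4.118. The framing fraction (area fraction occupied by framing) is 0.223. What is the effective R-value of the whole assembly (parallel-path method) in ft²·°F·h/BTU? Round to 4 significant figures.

11.07 ft²·°F·h/BTU

U_eff = 0.777/21.48 + 0.223/4.118 = 0.036173 + 0.054153 = 0.090326
R_eff = 1/U_eff = 11.071 ft²·°F·h/BTU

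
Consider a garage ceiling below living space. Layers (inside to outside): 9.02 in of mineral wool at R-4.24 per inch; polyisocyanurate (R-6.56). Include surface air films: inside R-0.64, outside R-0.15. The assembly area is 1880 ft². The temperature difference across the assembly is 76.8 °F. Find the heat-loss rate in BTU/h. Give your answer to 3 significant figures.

3170 BTU/h

9.02 × 4.24 = 38.24
R_total = 0.64 + 38.24 + 6.56 + 0.15 = 45.59 ft²·°F·h/BTU
Q = A·ΔT/R = 1880 × 76.8 / 45.59 = 3167 BTU/h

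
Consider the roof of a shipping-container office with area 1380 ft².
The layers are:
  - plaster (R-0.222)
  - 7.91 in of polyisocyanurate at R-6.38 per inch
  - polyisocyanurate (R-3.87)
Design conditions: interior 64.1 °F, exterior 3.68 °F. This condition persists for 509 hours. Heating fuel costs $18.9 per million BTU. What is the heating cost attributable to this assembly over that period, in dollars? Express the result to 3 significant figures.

14.7 dollars

7.91 × 6.38 = 50.47
R_total = 0.222 + 50.47 + 3.87 = 54.56 ft²·°F·h/BTU
Q = 1380 × (64.1 − 3.68) / 54.56 = 1528 BTU/h
E = 1528 × 509 = 777900 BTU
Cost = 777900/10⁶ × 18.9 = $14.7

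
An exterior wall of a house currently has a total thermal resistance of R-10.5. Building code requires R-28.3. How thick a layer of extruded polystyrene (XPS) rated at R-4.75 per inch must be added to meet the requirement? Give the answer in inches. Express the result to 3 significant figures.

3.75 in

ΔR = 28.3 − 10.5 = 17.8 ft²·°F·h/BTU
L = ΔR / (R/in) = 17.8/4.75 = 3.747 in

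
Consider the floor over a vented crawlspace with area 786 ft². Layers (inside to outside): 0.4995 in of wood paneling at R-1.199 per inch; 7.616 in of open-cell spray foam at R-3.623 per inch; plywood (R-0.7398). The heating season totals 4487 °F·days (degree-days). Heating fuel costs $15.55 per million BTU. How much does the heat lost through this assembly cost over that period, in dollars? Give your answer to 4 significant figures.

45.49 dollars

0.4995 × 1.199 = 0.5989
7.616 × 3.623 = 27.593
R_total = 0.5989 + 27.593 + 0.7398 = 28.931 ft²·°F·h/BTU
E = A × HDD × 24 / R = 786 × 4487 × 24 / 28.931 = 2925600 BTU
Cost = 2925600/10⁶ × 15.55 = $45.494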